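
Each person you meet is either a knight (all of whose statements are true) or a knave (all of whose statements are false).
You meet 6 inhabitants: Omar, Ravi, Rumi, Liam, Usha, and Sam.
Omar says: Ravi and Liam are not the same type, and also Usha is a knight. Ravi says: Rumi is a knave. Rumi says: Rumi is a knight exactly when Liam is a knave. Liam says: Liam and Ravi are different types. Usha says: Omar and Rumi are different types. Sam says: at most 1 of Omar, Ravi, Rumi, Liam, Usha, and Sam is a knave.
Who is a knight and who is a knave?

Since Omar is a knave, "Ravi and Liam are not the same type, and also Usha is a knight" needs to be false, which holds.
Ravi is a knave, so "Rumi is a knave" must be false — and it is.
Rumi is a knight; "Rumi is a knight exactly when Liam is a knave" is True, as required.
As a knave, Liam's statement "Liam and Ravi are different types" should be false; it is.
Usha is a knight; "Omar and Rumi are different types" is True, as required.
Sam is a knave; "at most 1 of Omar, Ravi, Rumi, Liam, Usha, and Sam is a knave" is false, as required.

Knights: Rumi and Usha. Knaves: Omar, Ravi, Liam, and Sam.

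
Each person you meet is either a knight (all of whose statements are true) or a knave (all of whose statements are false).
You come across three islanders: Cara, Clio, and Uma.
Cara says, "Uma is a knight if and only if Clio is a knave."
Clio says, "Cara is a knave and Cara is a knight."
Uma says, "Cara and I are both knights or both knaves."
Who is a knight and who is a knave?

Knights: Cara and Uma. Knaves: Clio.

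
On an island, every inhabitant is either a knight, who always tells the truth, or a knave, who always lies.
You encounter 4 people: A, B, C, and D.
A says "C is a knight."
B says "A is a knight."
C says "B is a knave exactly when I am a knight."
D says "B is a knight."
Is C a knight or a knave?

C is a knave.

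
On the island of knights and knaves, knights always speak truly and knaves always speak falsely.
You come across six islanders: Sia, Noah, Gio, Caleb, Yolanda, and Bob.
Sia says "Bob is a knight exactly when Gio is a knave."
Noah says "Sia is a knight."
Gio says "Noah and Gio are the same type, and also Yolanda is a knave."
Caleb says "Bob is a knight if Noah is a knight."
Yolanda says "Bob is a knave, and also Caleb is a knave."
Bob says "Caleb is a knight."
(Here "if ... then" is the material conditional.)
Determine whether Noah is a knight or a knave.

Consistent assignments: {Sia=knight, Noah=knight, Gio=knave, Caleb=knight, Yolanda=knave, Bob=knight}
In every consistent assignment, Noah is a knight.

Noah is a knight.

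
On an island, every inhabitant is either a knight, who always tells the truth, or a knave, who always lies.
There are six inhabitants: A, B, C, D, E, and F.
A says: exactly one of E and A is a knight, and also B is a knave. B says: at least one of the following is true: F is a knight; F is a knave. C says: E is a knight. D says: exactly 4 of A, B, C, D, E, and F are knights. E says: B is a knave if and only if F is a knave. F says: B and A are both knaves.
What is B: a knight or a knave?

B is a knight.

Consistent assignments: {A=knave, B=knight, C=knave, D=knave, E=knave, F=knave}
In every consistent assignment, B is a knight.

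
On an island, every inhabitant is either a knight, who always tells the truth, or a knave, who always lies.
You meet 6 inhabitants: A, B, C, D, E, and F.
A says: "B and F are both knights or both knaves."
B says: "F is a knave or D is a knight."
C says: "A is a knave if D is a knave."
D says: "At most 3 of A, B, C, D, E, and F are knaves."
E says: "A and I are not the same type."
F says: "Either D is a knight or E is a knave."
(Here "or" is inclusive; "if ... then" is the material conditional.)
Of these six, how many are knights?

The unique consistent assignment is A=knave, B=knave, C=knight, D=knave, E=knave, F=knight.
That has 2 knights.

2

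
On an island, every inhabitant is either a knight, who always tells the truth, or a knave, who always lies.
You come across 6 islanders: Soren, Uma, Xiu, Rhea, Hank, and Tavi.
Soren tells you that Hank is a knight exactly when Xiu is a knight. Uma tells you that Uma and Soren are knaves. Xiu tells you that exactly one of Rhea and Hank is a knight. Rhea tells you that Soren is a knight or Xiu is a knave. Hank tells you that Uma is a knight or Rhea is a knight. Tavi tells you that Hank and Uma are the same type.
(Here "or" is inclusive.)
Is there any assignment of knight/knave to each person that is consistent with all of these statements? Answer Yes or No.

Checking all 64 assignments, each has at least one speaker whose statement's truth value contradicts their type.

No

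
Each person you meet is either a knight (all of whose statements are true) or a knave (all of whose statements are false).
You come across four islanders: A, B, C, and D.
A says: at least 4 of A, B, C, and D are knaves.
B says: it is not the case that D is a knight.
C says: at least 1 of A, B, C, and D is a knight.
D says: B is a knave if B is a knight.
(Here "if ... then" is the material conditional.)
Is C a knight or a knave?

C is a knight.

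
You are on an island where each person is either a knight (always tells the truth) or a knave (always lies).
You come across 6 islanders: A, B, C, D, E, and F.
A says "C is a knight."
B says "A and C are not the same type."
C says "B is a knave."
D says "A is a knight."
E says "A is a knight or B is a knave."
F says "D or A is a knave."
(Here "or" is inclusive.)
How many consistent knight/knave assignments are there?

Consistent assignments:
  A=knight, B=knave, C=knight, D=knight, E=knight, F=knave

1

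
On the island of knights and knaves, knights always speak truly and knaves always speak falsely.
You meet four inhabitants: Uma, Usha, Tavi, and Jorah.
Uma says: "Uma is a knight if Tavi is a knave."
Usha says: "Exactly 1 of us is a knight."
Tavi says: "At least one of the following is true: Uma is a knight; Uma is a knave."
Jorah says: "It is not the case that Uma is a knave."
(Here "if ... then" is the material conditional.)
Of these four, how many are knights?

3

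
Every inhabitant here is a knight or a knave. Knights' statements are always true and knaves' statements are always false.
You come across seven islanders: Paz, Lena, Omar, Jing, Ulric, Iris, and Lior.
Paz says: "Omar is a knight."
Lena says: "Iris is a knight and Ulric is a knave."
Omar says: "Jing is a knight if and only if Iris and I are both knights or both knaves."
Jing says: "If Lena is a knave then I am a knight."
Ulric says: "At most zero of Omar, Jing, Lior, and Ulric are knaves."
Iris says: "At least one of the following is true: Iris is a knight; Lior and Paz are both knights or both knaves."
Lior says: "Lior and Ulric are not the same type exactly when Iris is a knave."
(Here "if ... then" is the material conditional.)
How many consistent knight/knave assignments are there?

3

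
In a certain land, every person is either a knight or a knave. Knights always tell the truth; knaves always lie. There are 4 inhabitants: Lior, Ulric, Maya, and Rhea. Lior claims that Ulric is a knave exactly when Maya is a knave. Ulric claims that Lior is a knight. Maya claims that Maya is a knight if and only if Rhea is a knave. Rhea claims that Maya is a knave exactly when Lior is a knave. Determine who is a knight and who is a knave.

Knights: Maya. Knaves: Lior, Ulric, and Rhea.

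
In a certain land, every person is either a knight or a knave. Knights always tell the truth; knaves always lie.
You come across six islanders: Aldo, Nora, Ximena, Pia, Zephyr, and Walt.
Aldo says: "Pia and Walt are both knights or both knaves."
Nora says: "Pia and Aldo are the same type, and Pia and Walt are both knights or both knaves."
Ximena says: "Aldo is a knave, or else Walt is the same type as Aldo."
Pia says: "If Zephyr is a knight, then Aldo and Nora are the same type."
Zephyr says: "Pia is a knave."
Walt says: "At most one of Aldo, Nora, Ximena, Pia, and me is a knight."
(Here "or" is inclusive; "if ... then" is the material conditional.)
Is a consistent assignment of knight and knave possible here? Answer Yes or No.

Yes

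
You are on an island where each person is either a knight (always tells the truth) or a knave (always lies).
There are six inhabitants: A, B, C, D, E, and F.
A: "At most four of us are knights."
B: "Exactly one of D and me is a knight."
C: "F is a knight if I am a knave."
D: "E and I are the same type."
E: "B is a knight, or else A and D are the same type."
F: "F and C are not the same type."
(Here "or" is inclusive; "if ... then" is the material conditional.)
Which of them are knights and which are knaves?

A is a knight, B is a knight, C is a knave, D is a knave, E is a knight, and F is a knave.

A is a knight, so "at most four of us are knights" must be true — and it is.
B (knight): "exactly one of D and me is a knight" — true. ✓
Since C is a knave, "F is a knight if I am a knave" needs to be False, which holds.
D is a knave, and the claim "E and I are the same type" is indeed False.
E (knight): "B is a knight, or else A and D are the same type" — true. ✓
F (knave): "F and C are not the same type" — False. ✓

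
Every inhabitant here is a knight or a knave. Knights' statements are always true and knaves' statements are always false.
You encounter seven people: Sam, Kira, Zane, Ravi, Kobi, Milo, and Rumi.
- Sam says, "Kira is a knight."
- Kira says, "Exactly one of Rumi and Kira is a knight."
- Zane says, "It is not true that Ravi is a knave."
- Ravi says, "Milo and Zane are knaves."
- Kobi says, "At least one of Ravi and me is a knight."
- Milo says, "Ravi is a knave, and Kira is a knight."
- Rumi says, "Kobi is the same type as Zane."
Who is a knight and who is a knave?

Sam is a knight, Kira is a knight, Zane is a knave, Ravi is a knave, Kobi is a knight, Milo is a knight, and Rumi is a knave.

Sam is a knight, and the claim "Kira is a knight" is indeed True.
Since Kira is a knight, "exactly one of Rumi and Kira is a knight" needs to be True, which holds.
Since Zane is a knave, "it is not true that Ravi is a knave" needs to be false, which holds.
Ravi is a knave; "Milo and Zane are knaves" is false, as required.
Kobi is a knight, and the claim "at least one of Ravi and me is a knight" is indeed True.
Milo is a knight, and the claim "Ravi is a knave, and Kira is a knight" is indeed True.
Since Rumi is a knave, "Kobi is the same type as Zane" needs to be false, which holds.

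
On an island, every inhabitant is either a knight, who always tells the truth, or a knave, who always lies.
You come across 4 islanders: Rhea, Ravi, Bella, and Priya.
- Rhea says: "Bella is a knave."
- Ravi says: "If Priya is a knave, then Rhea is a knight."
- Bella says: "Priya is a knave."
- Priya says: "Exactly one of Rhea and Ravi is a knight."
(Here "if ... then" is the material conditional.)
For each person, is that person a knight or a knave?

Rhea is a knave, Ravi is a knave, Bella is a knight, and Priya is a knave.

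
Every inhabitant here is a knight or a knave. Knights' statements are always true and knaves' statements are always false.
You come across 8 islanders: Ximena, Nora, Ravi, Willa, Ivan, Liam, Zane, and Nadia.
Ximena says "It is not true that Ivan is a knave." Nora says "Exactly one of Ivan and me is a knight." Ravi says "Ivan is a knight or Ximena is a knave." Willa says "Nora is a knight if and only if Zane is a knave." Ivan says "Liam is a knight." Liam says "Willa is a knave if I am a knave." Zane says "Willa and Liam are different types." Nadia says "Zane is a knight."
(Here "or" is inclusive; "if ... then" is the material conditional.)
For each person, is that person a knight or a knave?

Ximena is a knave; "it is not true that Ivan is a knave" is false, as required.
Nora is a knave; "exactly one of Ivan and me is a knight" is false, as required.
Ravi is a knight, so "Ivan is a knight or Ximena is a knave" must be true — and it is.
Since Willa is a knight, "Nora is a knight if and only if Zane is a knave" needs to be true, which holds.
Ivan is a knave; "Liam is a knight" is false, as required.
Liam is a knave; "Willa is a knave if I am a knave" is false, as required.
As a knight, Zane's statement "Willa and Liam are different types" should be true; it is.
As a knight, Nadia's statement "Zane is a knight" should be true; it is.

Knights: Ravi, Willa, Zane, and Nadia. Knaves: Ximena, Nora, Ivan, and Liam.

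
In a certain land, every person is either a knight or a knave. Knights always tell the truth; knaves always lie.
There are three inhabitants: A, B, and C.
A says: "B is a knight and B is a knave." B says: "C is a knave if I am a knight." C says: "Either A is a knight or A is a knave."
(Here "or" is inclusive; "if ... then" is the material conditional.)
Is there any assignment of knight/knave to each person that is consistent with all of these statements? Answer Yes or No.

No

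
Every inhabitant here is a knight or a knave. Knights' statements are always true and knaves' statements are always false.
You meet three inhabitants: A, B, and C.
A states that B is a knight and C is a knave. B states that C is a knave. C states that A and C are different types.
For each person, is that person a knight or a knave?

A is a knave, B is a knave, and C is a knight.

Suppose A is a knight. Then A's statement "B is a knight and C is a knave" would have to be true. Checking the 4 ways to assign the others, none is consistent with every speaker.
(For instance, with B=knave, C=knight, A's claim "B is a knight and C is a knave" comes out false where it would need to be true.)
So A must be a knave, making "B is a knight and C is a knave" false. Taking A=knave, B=knave, C=knight, each remaining statement checks out:
  B (knave): "C is a knave" — false. ✓
  C (knight): "A and C are different types" — true. ✓
This is the unique consistent assignment.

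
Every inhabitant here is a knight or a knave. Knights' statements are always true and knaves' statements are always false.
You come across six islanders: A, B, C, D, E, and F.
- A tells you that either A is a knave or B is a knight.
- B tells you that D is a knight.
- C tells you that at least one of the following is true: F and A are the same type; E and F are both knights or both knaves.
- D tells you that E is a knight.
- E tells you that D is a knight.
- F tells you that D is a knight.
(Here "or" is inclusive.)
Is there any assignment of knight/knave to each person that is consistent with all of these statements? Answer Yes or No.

One consistent assignment: A=knight, B=knight, C=knight, D=knight, E=knight, F=knight.

Yes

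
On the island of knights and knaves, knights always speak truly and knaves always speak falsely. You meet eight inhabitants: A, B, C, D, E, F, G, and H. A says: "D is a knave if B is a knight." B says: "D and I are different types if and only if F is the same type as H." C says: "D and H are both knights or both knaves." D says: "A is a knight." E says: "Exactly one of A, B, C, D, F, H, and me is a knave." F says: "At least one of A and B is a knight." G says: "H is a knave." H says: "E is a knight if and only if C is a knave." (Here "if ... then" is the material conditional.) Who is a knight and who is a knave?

A is a knight, so "D is a knave if B is a knight" must be true — and it is.
B is a knave, and the claim "D and I are different types if and only if F is the same type as H" is indeed False.
C is a knave, and the claim "D and H are both knights or both knaves" is indeed False.
Since D is a knight, "A is a knight" needs to be true, which holds.
E is a knave; "exactly one of A, B, C, D, F, H, and me is a knave" is False, as required.
F is a knight, so "at least one of A and B is a knight" must be true — and it is.
G is a knight, so "H is a knave" must be true — and it is.
H is a knave, and the claim "E is a knight if and only if C is a knave" is indeed False.

A is a knight, B is a knave, C is a knave, D is a knight, E is a knave, F is a knight, G is a knight, and H is a knave.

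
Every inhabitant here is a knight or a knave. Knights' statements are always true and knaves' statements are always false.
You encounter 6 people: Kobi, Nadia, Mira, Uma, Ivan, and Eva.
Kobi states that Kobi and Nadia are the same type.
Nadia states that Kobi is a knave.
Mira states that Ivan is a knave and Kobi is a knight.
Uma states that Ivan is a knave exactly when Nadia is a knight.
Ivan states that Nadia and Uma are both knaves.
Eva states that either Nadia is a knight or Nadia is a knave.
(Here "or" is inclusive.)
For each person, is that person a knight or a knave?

Since Kobi is a knave, "Kobi and Nadia are the same type" needs to be false, which holds.
Nadia is a knight, and the claim "Kobi is a knave" is indeed True.
Since Mira is a knave, "Ivan is a knave and Kobi is a knight" needs to be false, which holds.
Uma is a knight; "Ivan is a knave exactly when Nadia is a knight" is True, as required.
Ivan is a knave, so "Nadia and Uma are both knaves" must be false — and it is.
Eva is a knight, and the claim "either Nadia is a knight or Nadia is a knave" is indeed True.

Kobi is a knave, Nadia is a knight, Mira is a knave, Uma is a knight, Ivan is a knave, and Eva is a knight.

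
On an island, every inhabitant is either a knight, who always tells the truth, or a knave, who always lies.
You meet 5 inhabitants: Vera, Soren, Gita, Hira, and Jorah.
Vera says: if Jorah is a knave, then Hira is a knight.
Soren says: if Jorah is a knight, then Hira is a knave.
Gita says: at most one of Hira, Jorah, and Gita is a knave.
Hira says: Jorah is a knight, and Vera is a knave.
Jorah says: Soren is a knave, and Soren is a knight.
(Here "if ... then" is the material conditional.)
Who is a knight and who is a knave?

Vera (knave): "if Jorah is a knave, then Hira is a knight" — False. ✓
Soren is a knight; "if Jorah is a knight, then Hira is a knave" is True, as required.
Gita is a knave, so "at most one of Hira, Jorah, and Gita is a knave" must be False — and it is.
Since Hira is a knave, "Jorah is a knight, and Vera is a knave" needs to be False, which holds.
Jorah is a knave; "Soren is a knave, and Soren is a knight" is False, as required.

Knights: Soren. Knaves: Vera, Gita, Hira, and Jorah.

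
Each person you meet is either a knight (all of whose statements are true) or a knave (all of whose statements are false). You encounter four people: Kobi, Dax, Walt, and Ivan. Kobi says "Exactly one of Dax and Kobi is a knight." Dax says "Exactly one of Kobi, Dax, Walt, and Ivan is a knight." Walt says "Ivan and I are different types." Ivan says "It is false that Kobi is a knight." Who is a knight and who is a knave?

Kobi is a knight, Dax is a knave, Walt is a knight, and Ivan is a knave.

As a knight, Kobi's statement "exactly one of Dax and Kobi is a knight" should be true; it is.
Dax is a knave, so "exactly one of Kobi, Dax, Walt, and Ivan is a knight" must be False — and it is.
Since Walt is a knight, "Ivan and I are different types" needs to be true, which holds.
Ivan is a knave, so "it is false that Kobi is a knight" must be False — and it is.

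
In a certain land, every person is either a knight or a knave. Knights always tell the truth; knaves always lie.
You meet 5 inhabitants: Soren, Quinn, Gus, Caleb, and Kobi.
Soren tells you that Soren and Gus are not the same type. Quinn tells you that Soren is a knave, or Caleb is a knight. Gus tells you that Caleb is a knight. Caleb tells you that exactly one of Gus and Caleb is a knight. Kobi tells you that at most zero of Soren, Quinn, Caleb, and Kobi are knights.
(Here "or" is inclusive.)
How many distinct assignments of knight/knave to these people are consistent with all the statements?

2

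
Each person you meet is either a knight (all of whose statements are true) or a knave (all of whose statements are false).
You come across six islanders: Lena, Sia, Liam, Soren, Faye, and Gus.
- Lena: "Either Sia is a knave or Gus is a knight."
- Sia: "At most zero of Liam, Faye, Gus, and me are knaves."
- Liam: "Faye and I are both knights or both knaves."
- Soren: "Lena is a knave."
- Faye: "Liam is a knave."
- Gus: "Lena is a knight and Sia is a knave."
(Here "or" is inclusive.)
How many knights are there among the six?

3

The unique consistent assignment is Lena=knight, Sia=knave, Liam=knave, Soren=knave, Faye=knight, Gus=knight.
That has 3 knights.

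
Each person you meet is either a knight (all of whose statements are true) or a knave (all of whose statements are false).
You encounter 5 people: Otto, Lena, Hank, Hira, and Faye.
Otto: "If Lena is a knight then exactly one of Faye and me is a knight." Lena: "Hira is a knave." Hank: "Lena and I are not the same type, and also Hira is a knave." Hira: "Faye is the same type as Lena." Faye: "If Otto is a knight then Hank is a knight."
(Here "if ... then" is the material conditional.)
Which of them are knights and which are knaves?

Otto is a knight, and the claim "if Lena is a knight then exactly one of Faye and me is a knight" is indeed True.
Lena (knave): "Hira is a knave" — false. ✓
Since Hank is a knave, "Lena and I are not the same type, and also Hira is a knave" needs to be false, which holds.
Hira (knight): "Faye is the same type as Lena" — True. ✓
As a knave, Faye's statement "if Otto is a knight then Hank is a knight" should be false; it is.

Otto is a knight, Lena is a knave, Hank is a knave, Hira is a knight, and Faye is a knave.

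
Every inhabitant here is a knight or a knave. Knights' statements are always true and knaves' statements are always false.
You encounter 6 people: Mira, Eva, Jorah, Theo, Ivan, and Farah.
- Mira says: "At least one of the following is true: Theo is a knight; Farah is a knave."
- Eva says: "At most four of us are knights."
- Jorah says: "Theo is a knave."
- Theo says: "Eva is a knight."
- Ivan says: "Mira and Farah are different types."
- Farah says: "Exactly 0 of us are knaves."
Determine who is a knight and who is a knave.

Mira is a knight, Eva is a knight, Jorah is a knave, Theo is a knight, Ivan is a knight, and Farah is a knave.

Mira is a knight, and the claim "at least one of the following is true: Theo is a knight; Farah is a knave" is indeed true.
Eva is a knight; "at most four of us are knights" is true, as required.
As a knave, Jorah's statement "Theo is a knave" should be false; it is.
Theo (knight): "Eva is a knight" — true. ✓
Ivan (knight): "Mira and Farah are different types" — true. ✓
Since Farah is a knave, "exactly 0 of us are knaves" needs to be false, which holds.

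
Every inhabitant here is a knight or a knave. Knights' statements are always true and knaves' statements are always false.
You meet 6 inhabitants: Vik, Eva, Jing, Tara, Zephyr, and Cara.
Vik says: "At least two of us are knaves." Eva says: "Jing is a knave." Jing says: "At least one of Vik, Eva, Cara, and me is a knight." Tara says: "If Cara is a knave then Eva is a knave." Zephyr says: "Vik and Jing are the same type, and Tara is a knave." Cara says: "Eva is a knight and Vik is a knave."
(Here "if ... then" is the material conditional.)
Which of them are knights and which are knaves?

Vik is a knight, Eva is a knave, Jing is a knight, Tara is a knight, Zephyr is a knave, and Cara is a knave.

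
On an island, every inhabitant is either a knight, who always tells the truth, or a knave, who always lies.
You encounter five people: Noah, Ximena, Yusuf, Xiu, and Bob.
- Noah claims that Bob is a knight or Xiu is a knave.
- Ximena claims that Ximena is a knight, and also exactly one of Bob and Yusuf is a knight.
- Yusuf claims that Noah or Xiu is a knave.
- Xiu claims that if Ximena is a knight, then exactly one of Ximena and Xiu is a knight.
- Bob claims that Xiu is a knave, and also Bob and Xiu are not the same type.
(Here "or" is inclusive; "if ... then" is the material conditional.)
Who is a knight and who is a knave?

Suppose Noah is a knight. Then Noah's statement "Bob is a knight or Xiu is a knave" would have to be true. Checking the 16 ways to assign the others, none is consistent with every speaker.
(For instance, with Ximena=knave, Yusuf=knight, Xiu=knight, Bob=knave, Noah's claim "Bob is a knight or Xiu is a knave" comes out false where it would need to be true.)
So Noah must be a knave, making "Bob is a knight or Xiu is a knave" false. Taking Noah=knave, Ximena=knave, Yusuf=knight, Xiu=knight, Bob=knave, each remaining statement checks out:
  Ximena (knave): "Ximena is a knight, and also exactly one of Bob and Yusuf is a knight" — false. ✓
  Yusuf (knight): "Noah or Xiu is a knave" — true. ✓
  Xiu (knight): "if Ximena is a knight, then exactly one of Ximena and Xiu is a knight" — true. ✓
  Bob (knave): "Xiu is a knave, and also Bob and Xiu are not the same type" — false. ✓
This is the unique consistent assignment.

Noah is a knave, Ximena is a knave, Yusuf is a knight, Xiu is a knight, and Bob is a knave.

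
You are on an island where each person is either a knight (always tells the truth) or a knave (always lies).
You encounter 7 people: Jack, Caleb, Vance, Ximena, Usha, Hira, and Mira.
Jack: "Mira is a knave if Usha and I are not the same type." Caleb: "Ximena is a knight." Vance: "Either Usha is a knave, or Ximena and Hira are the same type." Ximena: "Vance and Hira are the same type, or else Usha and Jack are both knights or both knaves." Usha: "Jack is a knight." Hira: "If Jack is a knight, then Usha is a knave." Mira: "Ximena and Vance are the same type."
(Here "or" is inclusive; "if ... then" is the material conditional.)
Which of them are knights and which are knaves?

Jack is a knight; "Mira is a knave if Usha and I are not the same type" is True, as required.
Since Caleb is a knight, "Ximena is a knight" needs to be True, which holds.
Vance is a knave; "either Usha is a knave, or Ximena and Hira are the same type" is False, as required.
As a knight, Ximena's statement "Vance and Hira are the same type, or else Usha and Jack are both knights or both knaves" should be True; it is.
Since Usha is a knight, "Jack is a knight" needs to be True, which holds.
Hira is a knave, and the claim "if Jack is a knight, then Usha is a knave" is indeed False.
Since Mira is a knave, "Ximena and Vance are the same type" needs to be False, which holds.

Jack is a knight, Caleb is a knight, Vance is a knave, Ximena is a knight, Usha is a knight, Hira is a knave, and Mira is a knave.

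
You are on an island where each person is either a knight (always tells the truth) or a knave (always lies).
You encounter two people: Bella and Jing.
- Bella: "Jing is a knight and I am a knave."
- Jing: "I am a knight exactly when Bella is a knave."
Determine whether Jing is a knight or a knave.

Jing is a knave.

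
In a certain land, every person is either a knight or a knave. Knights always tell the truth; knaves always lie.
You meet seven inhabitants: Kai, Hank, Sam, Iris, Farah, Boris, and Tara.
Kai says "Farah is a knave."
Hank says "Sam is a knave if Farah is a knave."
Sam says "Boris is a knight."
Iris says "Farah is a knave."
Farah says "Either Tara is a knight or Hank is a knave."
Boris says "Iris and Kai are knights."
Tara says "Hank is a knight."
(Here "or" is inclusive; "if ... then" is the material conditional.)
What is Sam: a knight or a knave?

Sam is a knave.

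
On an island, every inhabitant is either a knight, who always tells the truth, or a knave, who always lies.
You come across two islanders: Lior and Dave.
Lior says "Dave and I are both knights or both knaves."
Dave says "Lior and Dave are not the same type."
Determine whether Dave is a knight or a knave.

Consistent assignments: {Lior=knave, Dave=knight}
In every consistent assignment, Dave is a knight.

Dave is a knight.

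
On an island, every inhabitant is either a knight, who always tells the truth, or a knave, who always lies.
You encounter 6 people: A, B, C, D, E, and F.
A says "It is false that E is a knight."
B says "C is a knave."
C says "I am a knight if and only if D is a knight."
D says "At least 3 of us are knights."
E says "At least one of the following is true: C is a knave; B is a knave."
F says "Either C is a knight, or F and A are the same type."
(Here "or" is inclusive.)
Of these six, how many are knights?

The unique consistent assignment is A=knave, B=knave, C=knight, D=knight, E=knight, F=knight.
That has 4 knights.

4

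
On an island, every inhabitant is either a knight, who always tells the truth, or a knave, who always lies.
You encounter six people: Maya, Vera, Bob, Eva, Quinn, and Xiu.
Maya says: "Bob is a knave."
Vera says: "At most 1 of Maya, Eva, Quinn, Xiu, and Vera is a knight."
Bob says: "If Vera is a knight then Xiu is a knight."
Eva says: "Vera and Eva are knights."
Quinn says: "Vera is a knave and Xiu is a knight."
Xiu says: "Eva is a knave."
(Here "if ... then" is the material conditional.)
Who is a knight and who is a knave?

Maya is a knave, so "Bob is a knave" must be false — and it is.
Since Vera is a knave, "at most 1 of Maya, Eva, Quinn, Xiu, and Vera is a knight" needs to be false, which holds.
Bob is a knight, and the claim "if Vera is a knight then Xiu is a knight" is indeed true.
Eva is a knave; "Vera and Eva are knights" is false, as required.
Quinn is a knight, and the claim "Vera is a knave and Xiu is a knight" is indeed true.
Xiu is a knight, so "Eva is a knave" must be true — and it is.

Maya is a knave, Vera is a knave, Bob is a knight, Eva is a knave, Quinn is a knight, and Xiu is a knight.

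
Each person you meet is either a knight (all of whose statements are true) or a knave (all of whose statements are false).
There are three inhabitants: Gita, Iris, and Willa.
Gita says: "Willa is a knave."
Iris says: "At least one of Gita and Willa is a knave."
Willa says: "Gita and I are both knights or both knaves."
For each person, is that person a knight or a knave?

Gita is a knight; "Willa is a knave" is True, as required.
Iris is a knight; "at least one of Gita and Willa is a knave" is True, as required.
Since Willa is a knave, "Gita and I are both knights or both knaves" needs to be False, which holds.

Gita is a knight, Iris is a knight, and Willa is a knave.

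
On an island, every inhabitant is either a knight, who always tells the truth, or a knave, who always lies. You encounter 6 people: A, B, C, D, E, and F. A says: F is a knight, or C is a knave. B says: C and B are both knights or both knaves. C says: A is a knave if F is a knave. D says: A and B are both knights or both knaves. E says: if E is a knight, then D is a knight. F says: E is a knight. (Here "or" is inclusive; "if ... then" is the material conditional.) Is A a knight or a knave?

A is a knight.

Consistent assignments: {A=knight, B=knight, C=knight, D=knight, E=knight, F=knight}
In every consistent assignment, A is a knight.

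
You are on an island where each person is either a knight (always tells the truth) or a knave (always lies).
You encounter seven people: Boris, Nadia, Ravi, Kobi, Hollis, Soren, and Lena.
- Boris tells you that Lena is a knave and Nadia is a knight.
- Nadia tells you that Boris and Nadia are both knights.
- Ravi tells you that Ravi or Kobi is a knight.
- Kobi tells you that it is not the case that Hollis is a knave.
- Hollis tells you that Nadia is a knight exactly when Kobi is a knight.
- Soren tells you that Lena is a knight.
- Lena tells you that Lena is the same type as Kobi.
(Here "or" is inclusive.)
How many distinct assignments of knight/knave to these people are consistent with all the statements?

Consistent assignments:
  Boris=knight, Nadia=knight, Ravi=knight, Kobi=knight, Hollis=knight, Soren=knave, Lena=knave

1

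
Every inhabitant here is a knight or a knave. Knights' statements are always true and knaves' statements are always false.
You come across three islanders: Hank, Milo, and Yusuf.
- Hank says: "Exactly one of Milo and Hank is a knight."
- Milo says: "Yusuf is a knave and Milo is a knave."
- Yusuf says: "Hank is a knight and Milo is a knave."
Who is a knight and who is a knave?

Suppose Hank is a knave. Then Hank's statement "exactly one of Milo and Hank is a knight" would have to be false. Checking the 4 ways to assign the others, none is consistent with every speaker.
(For instance, with Milo=knave, Yusuf=knight, Yusuf's claim "Hank is a knight and Milo is a knave" comes out false where it would need to be true.)
So Hank must be a knight, making "exactly one of Milo and Hank is a knight" true. Taking Hank=knight, Milo=knave, Yusuf=knight, each remaining statement checks out:
  Milo (knave): "Yusuf is a knave and Milo is a knave" — false. ✓
  Yusuf (knight): "Hank is a knight and Milo is a knave" — true. ✓
This is the unique consistent assignment.

Hank is a knight, Milo is a knave, and Yusuf is a knight.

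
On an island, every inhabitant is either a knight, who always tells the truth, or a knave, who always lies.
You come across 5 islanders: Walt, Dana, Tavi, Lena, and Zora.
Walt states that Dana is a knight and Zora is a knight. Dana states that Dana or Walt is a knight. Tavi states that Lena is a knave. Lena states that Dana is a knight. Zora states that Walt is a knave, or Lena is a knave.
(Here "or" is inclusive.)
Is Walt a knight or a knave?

Walt is a knave.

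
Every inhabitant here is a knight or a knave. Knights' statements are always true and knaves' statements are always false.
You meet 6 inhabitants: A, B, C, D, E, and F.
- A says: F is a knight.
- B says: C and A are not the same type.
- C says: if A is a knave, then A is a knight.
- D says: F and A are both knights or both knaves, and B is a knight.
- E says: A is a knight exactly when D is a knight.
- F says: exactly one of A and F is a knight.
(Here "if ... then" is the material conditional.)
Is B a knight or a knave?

B is a knave.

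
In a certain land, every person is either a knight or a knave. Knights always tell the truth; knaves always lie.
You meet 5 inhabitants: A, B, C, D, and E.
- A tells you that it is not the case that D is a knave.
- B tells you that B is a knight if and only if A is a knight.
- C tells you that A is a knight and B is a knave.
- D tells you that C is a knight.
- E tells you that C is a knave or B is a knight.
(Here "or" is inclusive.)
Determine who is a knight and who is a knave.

Since A is a knight, "it is not the case that D is a knave" needs to be True, which holds.
Since B is a knave, "B is a knight if and only if A is a knight" needs to be false, which holds.
C (knight): "A is a knight and B is a knave" — True. ✓
D (knight): "C is a knight" — True. ✓
E is a knave; "C is a knave or B is a knight" is false, as required.

A is a knight, B is a knave, C is a knight, D is a knight, and E is a knave.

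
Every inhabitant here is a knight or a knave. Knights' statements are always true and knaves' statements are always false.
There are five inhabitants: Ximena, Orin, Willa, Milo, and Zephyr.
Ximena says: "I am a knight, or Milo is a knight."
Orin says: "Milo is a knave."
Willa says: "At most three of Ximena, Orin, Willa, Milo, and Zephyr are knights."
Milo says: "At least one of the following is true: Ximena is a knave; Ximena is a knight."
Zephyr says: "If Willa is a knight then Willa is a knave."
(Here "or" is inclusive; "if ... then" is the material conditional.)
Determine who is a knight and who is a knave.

Ximena is a knight, Orin is a knave, Willa is a knight, Milo is a knight, and Zephyr is a knave.

Suppose Ximena is a knave. Then Ximena's statement "I am a knight, or Milo is a knight" would have to be false. Checking the 16 ways to assign the others, none is consistent with every speaker.
(For instance, with Orin=knave, Willa=knight, Milo=knight, Zephyr=knave, Ximena's claim "I am a knight, or Milo is a knight" comes out true where it would need to be false.)
So Ximena must be a knight, making "I am a knight, or Milo is a knight" true. Taking Ximena=knight, Orin=knave, Willa=knight, Milo=knight, Zephyr=knave, each remaining statement checks out:
  Orin (knave): "Milo is a knave" — false. ✓
  Willa (knight): "at most three of Ximena, Orin, Willa, Milo, and Zephyr are knights" — true. ✓
  Milo (knight): "at least one of the following is true: Ximena is a knave; Ximena is a knight" — true. ✓
  Zephyr (knave): "if Willa is a knight then Willa is a knave" — false. ✓
This is the unique consistent assignment.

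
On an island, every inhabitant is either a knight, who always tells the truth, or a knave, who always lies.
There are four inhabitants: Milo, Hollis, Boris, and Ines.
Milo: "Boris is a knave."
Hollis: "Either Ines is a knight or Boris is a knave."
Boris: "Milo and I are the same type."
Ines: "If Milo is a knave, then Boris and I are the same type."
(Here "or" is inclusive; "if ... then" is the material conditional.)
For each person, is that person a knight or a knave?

Knights: Milo, Hollis, and Ines. Knaves: Boris.

Suppose Milo is a knave. Then Milo's statement "Boris is a knave" would have to be false. Checking the 8 ways to assign the others, none is consistent with every speaker.
(For instance, with Hollis=knight, Boris=knave, Ines=knight, Milo's claim "Boris is a knave" comes out true where it would need to be false.)
So Milo must be a knight, making "Boris is a knave" true. Taking Milo=knight, Hollis=knight, Boris=knave, Ines=knight, each remaining statement checks out:
  Hollis (knight): "either Ines is a knight or Boris is a knave" — true. ✓
  Boris (knave): "Milo and I are the same type" — false. ✓
  Ines (knight): "if Milo is a knave, then Boris and I are the same type" — true. ✓
This is the unique consistent assignment.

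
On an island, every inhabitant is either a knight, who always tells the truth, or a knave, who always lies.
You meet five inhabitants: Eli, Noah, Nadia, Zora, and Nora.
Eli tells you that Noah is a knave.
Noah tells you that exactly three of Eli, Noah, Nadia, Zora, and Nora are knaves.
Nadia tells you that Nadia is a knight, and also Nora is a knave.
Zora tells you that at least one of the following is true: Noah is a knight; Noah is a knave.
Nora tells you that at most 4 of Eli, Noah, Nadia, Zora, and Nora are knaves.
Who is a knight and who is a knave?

Knights: Eli, Zora, and Nora. Knaves: Noah and Nadia.

Eli is a knight, and the claim "Noah is a knave" is indeed True.
Noah is a knave, and the claim "exactly three of Eli, Noah, Nadia, Zora, and Nora are knaves" is indeed False.
Nadia (knave): "Nadia is a knight, and also Nora is a knave" — False. ✓
As a knight, Zora's statement "at least one of the following is true: Noah is a knight; Noah is a knave" should be True; it is.
Since Nora is a knight, "at most 4 of Eli, Noah, Nadia, Zora, and Nora are knaves" needs to be True, which holds.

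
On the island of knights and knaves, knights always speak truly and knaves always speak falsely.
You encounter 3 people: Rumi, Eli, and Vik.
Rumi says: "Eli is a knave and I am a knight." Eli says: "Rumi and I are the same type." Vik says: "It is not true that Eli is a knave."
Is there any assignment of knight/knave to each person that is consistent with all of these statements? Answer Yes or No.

One consistent assignment: Rumi=knight, Eli=knave, Vik=knave.

Yes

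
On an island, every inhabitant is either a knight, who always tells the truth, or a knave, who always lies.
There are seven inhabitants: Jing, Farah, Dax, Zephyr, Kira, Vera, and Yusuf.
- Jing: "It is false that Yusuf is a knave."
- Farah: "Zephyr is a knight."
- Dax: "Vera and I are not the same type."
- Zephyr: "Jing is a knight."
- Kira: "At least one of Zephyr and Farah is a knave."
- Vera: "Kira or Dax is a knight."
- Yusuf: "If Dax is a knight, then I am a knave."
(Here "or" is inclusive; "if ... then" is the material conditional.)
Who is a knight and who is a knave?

Jing is a knight, and the claim "it is false that Yusuf is a knave" is indeed true.
As a knight, Farah's statement "Zephyr is a knight" should be true; it is.
Dax is a knave, so "Vera and I are not the same type" must be false — and it is.
Zephyr is a knight, so "Jing is a knight" must be true — and it is.
Since Kira is a knave, "at least one of Zephyr and Farah is a knave" needs to be false, which holds.
As a knave, Vera's statement "Kira or Dax is a knight" should be false; it is.
Since Yusuf is a knight, "if Dax is a knight, then I am a knave" needs to be true, which holds.

Jing is a knight, Farah is a knight, Dax is a knave, Zephyr is a knight, Kira is a knave, Vera is a knave, and Yusuf is a knight.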